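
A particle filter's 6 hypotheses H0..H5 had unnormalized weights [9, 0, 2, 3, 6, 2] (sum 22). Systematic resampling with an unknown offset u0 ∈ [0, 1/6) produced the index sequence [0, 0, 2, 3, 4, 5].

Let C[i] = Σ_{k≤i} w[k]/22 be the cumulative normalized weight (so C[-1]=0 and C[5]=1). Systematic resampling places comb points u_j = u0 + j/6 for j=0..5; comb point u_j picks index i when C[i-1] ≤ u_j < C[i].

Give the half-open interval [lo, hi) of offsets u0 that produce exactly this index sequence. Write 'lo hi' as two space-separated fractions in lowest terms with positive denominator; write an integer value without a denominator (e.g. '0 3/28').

C = [9/22, 9/22, 1/2, 7/11, 10/11, 1]
j=0 picked index 0: u0 ∈ [0, 9/22)
j=1 picked index 0: u0 ∈ [-1/6, 8/33)
j=2 picked index 2: u0 ∈ [5/66, 1/6)
j=3 picked index 3: u0 ∈ [0, 3/22)
j=4 picked index 4: u0 ∈ [-1/33, 8/33)
j=5 picked index 5: u0 ∈ [5/66, 1/6)
intersection: [5/66, 3/22)

5/66 3/22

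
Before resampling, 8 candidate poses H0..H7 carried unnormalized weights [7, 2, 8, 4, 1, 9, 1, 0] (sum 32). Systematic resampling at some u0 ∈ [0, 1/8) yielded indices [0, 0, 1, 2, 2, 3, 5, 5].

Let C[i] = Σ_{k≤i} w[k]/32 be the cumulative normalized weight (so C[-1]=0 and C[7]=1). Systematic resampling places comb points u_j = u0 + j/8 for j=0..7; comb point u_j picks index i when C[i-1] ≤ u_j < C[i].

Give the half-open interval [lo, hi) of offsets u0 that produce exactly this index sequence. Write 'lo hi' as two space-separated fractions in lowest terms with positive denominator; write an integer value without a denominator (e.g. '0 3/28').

C = [7/32, 9/32, 17/32, 21/32, 11/16, 31/32, 1, 1]
j=0 picked index 0: u0 ∈ [0, 7/32)
j=1 picked index 0: u0 ∈ [-1/8, 3/32)
j=2 picked index 1: u0 ∈ [-1/32, 1/32)
j=3 picked index 2: u0 ∈ [-3/32, 5/32)
j=4 picked index 2: u0 ∈ [-7/32, 1/32)
j=5 picked index 3: u0 ∈ [-3/32, 1/32)
j=6 picked index 5: u0 ∈ [-1/16, 7/32)
j=7 picked index 5: u0 ∈ [-3/16, 3/32)
intersection: [0, 1/32)

0 1/32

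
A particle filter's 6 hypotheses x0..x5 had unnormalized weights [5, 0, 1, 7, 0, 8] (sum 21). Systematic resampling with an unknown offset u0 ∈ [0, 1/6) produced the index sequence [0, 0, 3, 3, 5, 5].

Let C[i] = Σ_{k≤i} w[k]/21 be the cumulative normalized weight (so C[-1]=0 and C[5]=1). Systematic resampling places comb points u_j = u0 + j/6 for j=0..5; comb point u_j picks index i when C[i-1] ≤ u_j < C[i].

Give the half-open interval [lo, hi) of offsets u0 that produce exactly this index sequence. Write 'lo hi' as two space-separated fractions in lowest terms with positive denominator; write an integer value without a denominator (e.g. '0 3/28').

0 1/14

C = [5/21, 5/21, 2/7, 13/21, 13/21, 1]
j=0 picked index 0: u0 ∈ [0, 5/21)
j=1 picked index 0: u0 ∈ [-1/6, 1/14)
j=2 picked index 3: u0 ∈ [-1/21, 2/7)
j=3 picked index 3: u0 ∈ [-3/14, 5/42)
j=4 picked index 5: u0 ∈ [-1/21, 1/3)
j=5 picked index 5: u0 ∈ [-3/14, 1/6)
intersection: [0, 1/14)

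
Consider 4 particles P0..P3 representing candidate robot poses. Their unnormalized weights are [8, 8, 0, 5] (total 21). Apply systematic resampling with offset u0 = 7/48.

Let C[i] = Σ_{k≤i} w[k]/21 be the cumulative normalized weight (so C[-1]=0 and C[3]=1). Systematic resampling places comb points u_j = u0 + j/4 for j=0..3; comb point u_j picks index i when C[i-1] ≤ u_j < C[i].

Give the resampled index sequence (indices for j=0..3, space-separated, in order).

0 1 1 3

C = [8/21, 16/21, 16/21, 1]
j=0: u_0=7/48 ∈ [0, 8/21) → index 0
j=1: u_1=19/48 ∈ [8/21, 16/21) → index 1
j=2: u_2=31/48 ∈ [8/21, 16/21) → index 1
j=3: u_3=43/48 ∈ [16/21, 1) → index 3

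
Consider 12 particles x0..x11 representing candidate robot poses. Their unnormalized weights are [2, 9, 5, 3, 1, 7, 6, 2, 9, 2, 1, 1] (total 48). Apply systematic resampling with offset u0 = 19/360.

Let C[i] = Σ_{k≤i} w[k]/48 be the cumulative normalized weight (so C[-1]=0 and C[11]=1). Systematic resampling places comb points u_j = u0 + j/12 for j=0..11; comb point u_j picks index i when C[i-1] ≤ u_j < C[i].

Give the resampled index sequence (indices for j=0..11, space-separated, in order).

C = [1/24, 11/48, 1/3, 19/48, 5/12, 9/16, 11/16, 35/48, 11/12, 23/24, 47/48, 1]
j=0: u_0=19/360 ∈ [1/24, 11/48) → index 1
j=1: u_1=49/360 ∈ [1/24, 11/48) → index 1
j=2: u_2=79/360 ∈ [1/24, 11/48) → index 1
j=3: u_3=109/360 ∈ [11/48, 1/3) → index 2
j=4: u_4=139/360 ∈ [1/3, 19/48) → index 3
j=5: u_5=169/360 ∈ [5/12, 9/16) → index 5
j=6: u_6=199/360 ∈ [5/12, 9/16) → index 5
j=7: u_7=229/360 ∈ [9/16, 11/16) → index 6
j=8: u_8=259/360 ∈ [11/16, 35/48) → index 7
j=9: u_9=289/360 ∈ [35/48, 11/12) → index 8
j=10: u_10=319/360 ∈ [35/48, 11/12) → index 8
j=11: u_11=349/360 ∈ [23/24, 47/48) → index 10

1 1 1 2 3 5 5 6 7 8 8 10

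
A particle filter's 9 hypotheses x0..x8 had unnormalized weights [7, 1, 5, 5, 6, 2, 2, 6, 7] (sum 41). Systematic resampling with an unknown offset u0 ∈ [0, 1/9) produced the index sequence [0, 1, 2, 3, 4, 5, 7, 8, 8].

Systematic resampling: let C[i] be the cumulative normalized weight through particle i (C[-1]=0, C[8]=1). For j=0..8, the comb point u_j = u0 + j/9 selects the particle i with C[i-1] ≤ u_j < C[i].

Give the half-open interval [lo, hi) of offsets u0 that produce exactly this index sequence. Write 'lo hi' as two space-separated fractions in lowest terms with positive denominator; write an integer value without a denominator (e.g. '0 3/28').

22/369 29/369

C = [7/41, 8/41, 13/41, 18/41, 24/41, 26/41, 28/41, 34/41, 1]
j=0 picked index 0: u0 ∈ [0, 7/41)
j=1 picked index 1: u0 ∈ [22/369, 31/369)
j=2 picked index 2: u0 ∈ [-10/369, 35/369)
j=3 picked index 3: u0 ∈ [-2/123, 13/123)
j=4 picked index 4: u0 ∈ [-2/369, 52/369)
j=5 picked index 5: u0 ∈ [11/369, 29/369)
j=6 picked index 7: u0 ∈ [2/123, 20/123)
j=7 picked index 8: u0 ∈ [19/369, 2/9)
j=8 picked index 8: u0 ∈ [-22/369, 1/9)
intersection: [22/369, 29/369)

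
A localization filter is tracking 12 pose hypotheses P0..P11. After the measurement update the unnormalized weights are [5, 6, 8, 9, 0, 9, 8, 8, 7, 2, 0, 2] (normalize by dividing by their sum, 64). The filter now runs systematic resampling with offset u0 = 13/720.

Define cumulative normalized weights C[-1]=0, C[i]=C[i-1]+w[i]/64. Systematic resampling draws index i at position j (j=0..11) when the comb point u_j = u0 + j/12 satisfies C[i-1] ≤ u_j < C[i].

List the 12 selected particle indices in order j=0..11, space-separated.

0 1 2 2 3 3 5 6 6 7 8 8

C = [5/64, 11/64, 19/64, 7/16, 7/16, 37/64, 45/64, 53/64, 15/16, 31/32, 31/32, 1]
j=0: u_0=13/720 ∈ [0, 5/64) → index 0
j=1: u_1=73/720 ∈ [5/64, 11/64) → index 1
j=2: u_2=133/720 ∈ [11/64, 19/64) → index 2
j=3: u_3=193/720 ∈ [11/64, 19/64) → index 2
j=4: u_4=253/720 ∈ [19/64, 7/16) → index 3
j=5: u_5=313/720 ∈ [19/64, 7/16) → index 3
j=6: u_6=373/720 ∈ [7/16, 37/64) → index 5
j=7: u_7=433/720 ∈ [37/64, 45/64) → index 6
j=8: u_8=493/720 ∈ [37/64, 45/64) → index 6
j=9: u_9=553/720 ∈ [45/64, 53/64) → index 7
j=10: u_10=613/720 ∈ [53/64, 15/16) → index 8
j=11: u_11=673/720 ∈ [53/64, 15/16) → index 8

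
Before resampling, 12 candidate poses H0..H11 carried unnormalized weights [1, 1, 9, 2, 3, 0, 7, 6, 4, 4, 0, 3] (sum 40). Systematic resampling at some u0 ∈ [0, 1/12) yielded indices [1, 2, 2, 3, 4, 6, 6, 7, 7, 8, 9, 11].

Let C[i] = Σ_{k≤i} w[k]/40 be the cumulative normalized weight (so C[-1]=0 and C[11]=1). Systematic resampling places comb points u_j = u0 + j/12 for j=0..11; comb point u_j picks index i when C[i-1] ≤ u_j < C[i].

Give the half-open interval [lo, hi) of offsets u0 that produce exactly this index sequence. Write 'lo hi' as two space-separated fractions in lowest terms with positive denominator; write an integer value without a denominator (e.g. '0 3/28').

1/40 1/20

C = [1/40, 1/20, 11/40, 13/40, 2/5, 2/5, 23/40, 29/40, 33/40, 37/40, 37/40, 1]
j=0 picked index 1: u0 ∈ [1/40, 1/20)
j=1 picked index 2: u0 ∈ [-1/30, 23/120)
j=2 picked index 2: u0 ∈ [-7/60, 13/120)
j=3 picked index 3: u0 ∈ [1/40, 3/40)
j=4 picked index 4: u0 ∈ [-1/120, 1/15)
j=5 picked index 6: u0 ∈ [-1/60, 19/120)
j=6 picked index 6: u0 ∈ [-1/10, 3/40)
j=7 picked index 7: u0 ∈ [-1/120, 17/120)
j=8 picked index 7: u0 ∈ [-11/120, 7/120)
j=9 picked index 8: u0 ∈ [-1/40, 3/40)
j=10 picked index 9: u0 ∈ [-1/120, 11/120)
j=11 picked index 11: u0 ∈ [1/120, 1/12)
intersection: [1/40, 1/20)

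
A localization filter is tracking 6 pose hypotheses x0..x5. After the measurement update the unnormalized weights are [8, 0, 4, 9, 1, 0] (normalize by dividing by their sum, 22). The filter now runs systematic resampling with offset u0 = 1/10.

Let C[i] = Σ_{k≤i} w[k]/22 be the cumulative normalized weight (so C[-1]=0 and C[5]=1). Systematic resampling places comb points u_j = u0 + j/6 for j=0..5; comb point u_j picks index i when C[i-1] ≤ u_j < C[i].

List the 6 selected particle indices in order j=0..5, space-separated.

0 0 2 3 3 3

C = [4/11, 4/11, 6/11, 21/22, 1, 1]
j=0: u_0=1/10 ∈ [0, 4/11) → index 0
j=1: u_1=4/15 ∈ [0, 4/11) → index 0
j=2: u_2=13/30 ∈ [4/11, 6/11) → index 2
j=3: u_3=3/5 ∈ [6/11, 21/22) → index 3
j=4: u_4=23/30 ∈ [6/11, 21/22) → index 3
j=5: u_5=14/15 ∈ [6/11, 21/22) → index 3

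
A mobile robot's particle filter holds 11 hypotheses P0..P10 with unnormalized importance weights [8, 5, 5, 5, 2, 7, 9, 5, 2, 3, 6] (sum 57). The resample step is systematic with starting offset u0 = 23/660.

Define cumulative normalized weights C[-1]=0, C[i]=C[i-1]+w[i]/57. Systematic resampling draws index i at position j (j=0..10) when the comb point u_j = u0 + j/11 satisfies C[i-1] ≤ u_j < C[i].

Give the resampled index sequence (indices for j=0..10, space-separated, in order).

C = [8/57, 13/57, 6/19, 23/57, 25/57, 32/57, 41/57, 46/57, 16/19, 17/19, 1]
j=0: u_0=23/660 ∈ [0, 8/57) → index 0
j=1: u_1=83/660 ∈ [0, 8/57) → index 0
j=2: u_2=13/60 ∈ [8/57, 13/57) → index 1
j=3: u_3=203/660 ∈ [13/57, 6/19) → index 2
j=4: u_4=263/660 ∈ [6/19, 23/57) → index 3
j=5: u_5=323/660 ∈ [25/57, 32/57) → index 5
j=6: u_6=383/660 ∈ [32/57, 41/57) → index 6
j=7: u_7=443/660 ∈ [32/57, 41/57) → index 6
j=8: u_8=503/660 ∈ [41/57, 46/57) → index 7
j=9: u_9=563/660 ∈ [16/19, 17/19) → index 9
j=10: u_10=623/660 ∈ [17/19, 1) → index 10

0 0 1 2 3 5 6 6 7 9 10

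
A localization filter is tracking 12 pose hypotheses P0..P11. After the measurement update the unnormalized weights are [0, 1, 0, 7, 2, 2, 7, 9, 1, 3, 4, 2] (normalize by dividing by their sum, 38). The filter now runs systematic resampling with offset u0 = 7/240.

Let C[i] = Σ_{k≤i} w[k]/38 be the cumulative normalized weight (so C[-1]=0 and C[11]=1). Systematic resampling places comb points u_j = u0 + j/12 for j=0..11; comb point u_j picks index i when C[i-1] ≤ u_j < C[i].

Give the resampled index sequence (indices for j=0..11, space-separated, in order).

C = [0, 1/38, 1/38, 4/19, 5/19, 6/19, 1/2, 14/19, 29/38, 16/19, 18/19, 1]
j=0: u_0=7/240 ∈ [1/38, 4/19) → index 3
j=1: u_1=9/80 ∈ [1/38, 4/19) → index 3
j=2: u_2=47/240 ∈ [1/38, 4/19) → index 3
j=3: u_3=67/240 ∈ [5/19, 6/19) → index 5
j=4: u_4=29/80 ∈ [6/19, 1/2) → index 6
j=5: u_5=107/240 ∈ [6/19, 1/2) → index 6
j=6: u_6=127/240 ∈ [1/2, 14/19) → index 7
j=7: u_7=49/80 ∈ [1/2, 14/19) → index 7
j=8: u_8=167/240 ∈ [1/2, 14/19) → index 7
j=9: u_9=187/240 ∈ [29/38, 16/19) → index 9
j=10: u_10=69/80 ∈ [16/19, 18/19) → index 10
j=11: u_11=227/240 ∈ [16/19, 18/19) → index 10

3 3 3 5 6 6 7 7 7 9 10 10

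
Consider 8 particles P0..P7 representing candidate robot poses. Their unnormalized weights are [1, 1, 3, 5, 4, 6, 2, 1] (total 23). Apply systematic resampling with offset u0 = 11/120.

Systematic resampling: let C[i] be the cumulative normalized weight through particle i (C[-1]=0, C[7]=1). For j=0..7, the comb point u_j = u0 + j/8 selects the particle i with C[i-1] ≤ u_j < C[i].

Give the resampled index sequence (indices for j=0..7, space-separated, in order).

C = [1/23, 2/23, 5/23, 10/23, 14/23, 20/23, 22/23, 1]
j=0: u_0=11/120 ∈ [2/23, 5/23) → index 2
j=1: u_1=13/60 ∈ [2/23, 5/23) → index 2
j=2: u_2=41/120 ∈ [5/23, 10/23) → index 3
j=3: u_3=7/15 ∈ [10/23, 14/23) → index 4
j=4: u_4=71/120 ∈ [10/23, 14/23) → index 4
j=5: u_5=43/60 ∈ [14/23, 20/23) → index 5
j=6: u_6=101/120 ∈ [14/23, 20/23) → index 5
j=7: u_7=29/30 ∈ [22/23, 1) → index 7

2 2 3 4 4 5 5 7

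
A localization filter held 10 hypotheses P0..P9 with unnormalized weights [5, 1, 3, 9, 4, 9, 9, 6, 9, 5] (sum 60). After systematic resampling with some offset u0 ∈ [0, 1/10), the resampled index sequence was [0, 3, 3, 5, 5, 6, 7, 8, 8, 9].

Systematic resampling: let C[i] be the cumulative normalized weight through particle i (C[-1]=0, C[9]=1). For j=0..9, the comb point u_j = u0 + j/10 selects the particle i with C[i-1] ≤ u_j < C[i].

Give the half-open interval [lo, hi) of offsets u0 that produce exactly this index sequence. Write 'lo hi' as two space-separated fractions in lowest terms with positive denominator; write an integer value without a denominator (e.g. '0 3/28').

1/15 1/12

C = [1/12, 1/10, 3/20, 3/10, 11/30, 31/60, 2/3, 23/30, 11/12, 1]
j=0 picked index 0: u0 ∈ [0, 1/12)
j=1 picked index 3: u0 ∈ [1/20, 1/5)
j=2 picked index 3: u0 ∈ [-1/20, 1/10)
j=3 picked index 5: u0 ∈ [1/15, 13/60)
j=4 picked index 5: u0 ∈ [-1/30, 7/60)
j=5 picked index 6: u0 ∈ [1/60, 1/6)
j=6 picked index 7: u0 ∈ [1/15, 1/6)
j=7 picked index 8: u0 ∈ [1/15, 13/60)
j=8 picked index 8: u0 ∈ [-1/30, 7/60)
j=9 picked index 9: u0 ∈ [1/60, 1/10)
intersection: [1/15, 1/12)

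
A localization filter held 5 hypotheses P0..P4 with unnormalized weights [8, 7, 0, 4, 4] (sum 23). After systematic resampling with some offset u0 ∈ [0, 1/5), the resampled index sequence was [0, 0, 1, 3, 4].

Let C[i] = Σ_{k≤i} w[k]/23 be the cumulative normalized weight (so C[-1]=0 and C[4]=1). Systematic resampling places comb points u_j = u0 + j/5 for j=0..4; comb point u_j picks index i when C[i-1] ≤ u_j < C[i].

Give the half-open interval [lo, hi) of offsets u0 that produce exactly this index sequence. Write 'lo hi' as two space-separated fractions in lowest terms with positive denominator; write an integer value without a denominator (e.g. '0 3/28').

C = [8/23, 15/23, 15/23, 19/23, 1]
j=0 picked index 0: u0 ∈ [0, 8/23)
j=1 picked index 0: u0 ∈ [-1/5, 17/115)
j=2 picked index 1: u0 ∈ [-6/115, 29/115)
j=3 picked index 3: u0 ∈ [6/115, 26/115)
j=4 picked index 4: u0 ∈ [3/115, 1/5)
intersection: [6/115, 17/115)

6/115 17/115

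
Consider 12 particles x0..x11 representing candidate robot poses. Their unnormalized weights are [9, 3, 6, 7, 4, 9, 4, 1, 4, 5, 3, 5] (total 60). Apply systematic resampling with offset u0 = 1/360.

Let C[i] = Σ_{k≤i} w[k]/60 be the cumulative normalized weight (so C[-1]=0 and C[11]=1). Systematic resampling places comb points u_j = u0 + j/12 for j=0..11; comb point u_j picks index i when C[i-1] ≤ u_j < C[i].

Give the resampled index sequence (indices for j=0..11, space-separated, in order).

C = [3/20, 1/5, 3/10, 5/12, 29/60, 19/30, 7/10, 43/60, 47/60, 13/15, 11/12, 1]
j=0: u_0=1/360 ∈ [0, 3/20) → index 0
j=1: u_1=31/360 ∈ [0, 3/20) → index 0
j=2: u_2=61/360 ∈ [3/20, 1/5) → index 1
j=3: u_3=91/360 ∈ [1/5, 3/10) → index 2
j=4: u_4=121/360 ∈ [3/10, 5/12) → index 3
j=5: u_5=151/360 ∈ [5/12, 29/60) → index 4
j=6: u_6=181/360 ∈ [29/60, 19/30) → index 5
j=7: u_7=211/360 ∈ [29/60, 19/30) → index 5
j=8: u_8=241/360 ∈ [19/30, 7/10) → index 6
j=9: u_9=271/360 ∈ [43/60, 47/60) → index 8
j=10: u_10=301/360 ∈ [47/60, 13/15) → index 9
j=11: u_11=331/360 ∈ [11/12, 1) → index 11

0 0 1 2 3 4 5 5 6 8 9 11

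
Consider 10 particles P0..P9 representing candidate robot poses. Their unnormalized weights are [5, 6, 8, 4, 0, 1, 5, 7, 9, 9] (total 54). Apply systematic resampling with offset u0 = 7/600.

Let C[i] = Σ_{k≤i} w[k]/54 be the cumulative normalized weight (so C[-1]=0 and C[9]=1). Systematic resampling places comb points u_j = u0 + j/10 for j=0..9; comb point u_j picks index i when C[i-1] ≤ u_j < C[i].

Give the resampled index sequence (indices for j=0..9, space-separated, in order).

0 1 2 2 3 6 7 8 8 9

C = [5/54, 11/54, 19/54, 23/54, 23/54, 4/9, 29/54, 2/3, 5/6, 1]
j=0: u_0=7/600 ∈ [0, 5/54) → index 0
j=1: u_1=67/600 ∈ [5/54, 11/54) → index 1
j=2: u_2=127/600 ∈ [11/54, 19/54) → index 2
j=3: u_3=187/600 ∈ [11/54, 19/54) → index 2
j=4: u_4=247/600 ∈ [19/54, 23/54) → index 3
j=5: u_5=307/600 ∈ [4/9, 29/54) → index 6
j=6: u_6=367/600 ∈ [29/54, 2/3) → index 7
j=7: u_7=427/600 ∈ [2/3, 5/6) → index 8
j=8: u_8=487/600 ∈ [2/3, 5/6) → index 8
j=9: u_9=547/600 ∈ [5/6, 1) → index 9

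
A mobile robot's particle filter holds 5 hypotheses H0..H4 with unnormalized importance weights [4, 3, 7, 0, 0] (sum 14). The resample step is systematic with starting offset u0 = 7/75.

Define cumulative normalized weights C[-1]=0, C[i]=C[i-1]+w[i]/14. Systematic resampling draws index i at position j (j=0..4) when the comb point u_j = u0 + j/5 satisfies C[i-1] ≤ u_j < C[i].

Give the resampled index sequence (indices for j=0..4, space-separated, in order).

0 1 1 2 2

C = [2/7, 1/2, 1, 1, 1]
j=0: u_0=7/75 ∈ [0, 2/7) → index 0
j=1: u_1=22/75 ∈ [2/7, 1/2) → index 1
j=2: u_2=37/75 ∈ [2/7, 1/2) → index 1
j=3: u_3=52/75 ∈ [1/2, 1) → index 2
j=4: u_4=67/75 ∈ [1/2, 1) → index 2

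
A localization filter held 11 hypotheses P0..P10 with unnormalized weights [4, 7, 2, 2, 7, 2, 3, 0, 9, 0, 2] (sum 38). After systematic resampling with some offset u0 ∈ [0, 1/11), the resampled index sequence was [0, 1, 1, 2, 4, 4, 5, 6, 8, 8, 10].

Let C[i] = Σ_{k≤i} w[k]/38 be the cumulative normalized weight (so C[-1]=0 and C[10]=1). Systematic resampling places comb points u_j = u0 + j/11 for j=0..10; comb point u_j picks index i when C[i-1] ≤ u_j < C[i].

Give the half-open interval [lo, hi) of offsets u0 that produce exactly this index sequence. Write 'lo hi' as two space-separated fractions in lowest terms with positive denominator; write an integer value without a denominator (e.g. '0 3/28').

8/209 29/418

C = [2/19, 11/38, 13/38, 15/38, 11/19, 12/19, 27/38, 27/38, 18/19, 18/19, 1]
j=0 picked index 0: u0 ∈ [0, 2/19)
j=1 picked index 1: u0 ∈ [3/209, 83/418)
j=2 picked index 1: u0 ∈ [-16/209, 45/418)
j=3 picked index 2: u0 ∈ [7/418, 29/418)
j=4 picked index 4: u0 ∈ [13/418, 45/209)
j=5 picked index 4: u0 ∈ [-25/418, 26/209)
j=6 picked index 5: u0 ∈ [7/209, 18/209)
j=7 picked index 6: u0 ∈ [-1/209, 31/418)
j=8 picked index 8: u0 ∈ [-7/418, 46/209)
j=9 picked index 8: u0 ∈ [-45/418, 27/209)
j=10 picked index 10: u0 ∈ [8/209, 1/11)
intersection: [8/209, 29/418)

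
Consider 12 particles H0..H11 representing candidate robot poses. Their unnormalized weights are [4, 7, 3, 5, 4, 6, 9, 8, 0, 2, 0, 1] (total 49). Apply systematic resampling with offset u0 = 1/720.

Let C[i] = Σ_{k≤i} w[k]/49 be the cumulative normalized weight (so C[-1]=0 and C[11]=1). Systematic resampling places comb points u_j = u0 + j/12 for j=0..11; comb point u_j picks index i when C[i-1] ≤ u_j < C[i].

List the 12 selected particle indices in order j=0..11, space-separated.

C = [4/49, 11/49, 2/7, 19/49, 23/49, 29/49, 38/49, 46/49, 46/49, 48/49, 48/49, 1]
j=0: u_0=1/720 ∈ [0, 4/49) → index 0
j=1: u_1=61/720 ∈ [4/49, 11/49) → index 1
j=2: u_2=121/720 ∈ [4/49, 11/49) → index 1
j=3: u_3=181/720 ∈ [11/49, 2/7) → index 2
j=4: u_4=241/720 ∈ [2/7, 19/49) → index 3
j=5: u_5=301/720 ∈ [19/49, 23/49) → index 4
j=6: u_6=361/720 ∈ [23/49, 29/49) → index 5
j=7: u_7=421/720 ∈ [23/49, 29/49) → index 5
j=8: u_8=481/720 ∈ [29/49, 38/49) → index 6
j=9: u_9=541/720 ∈ [29/49, 38/49) → index 6
j=10: u_10=601/720 ∈ [38/49, 46/49) → index 7
j=11: u_11=661/720 ∈ [38/49, 46/49) → index 7

0 1 1 2 3 4 5 5 6 6 7 7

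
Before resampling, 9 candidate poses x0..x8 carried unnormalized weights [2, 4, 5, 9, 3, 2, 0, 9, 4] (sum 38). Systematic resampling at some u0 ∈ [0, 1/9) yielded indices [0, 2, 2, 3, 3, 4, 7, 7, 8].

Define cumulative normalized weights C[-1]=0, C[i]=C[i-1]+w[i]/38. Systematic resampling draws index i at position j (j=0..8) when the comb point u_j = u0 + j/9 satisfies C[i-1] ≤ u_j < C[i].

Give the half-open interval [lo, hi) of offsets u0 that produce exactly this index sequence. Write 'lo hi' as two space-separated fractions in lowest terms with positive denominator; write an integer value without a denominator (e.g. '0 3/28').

C = [1/19, 3/19, 11/38, 10/19, 23/38, 25/38, 25/38, 17/19, 1]
j=0 picked index 0: u0 ∈ [0, 1/19)
j=1 picked index 2: u0 ∈ [8/171, 61/342)
j=2 picked index 2: u0 ∈ [-11/171, 23/342)
j=3 picked index 3: u0 ∈ [-5/114, 11/57)
j=4 picked index 3: u0 ∈ [-53/342, 14/171)
j=5 picked index 4: u0 ∈ [-5/171, 17/342)
j=6 picked index 7: u0 ∈ [-1/114, 13/57)
j=7 picked index 7: u0 ∈ [-41/342, 20/171)
j=8 picked index 8: u0 ∈ [1/171, 1/9)
intersection: [8/171, 17/342)

8/171 17/342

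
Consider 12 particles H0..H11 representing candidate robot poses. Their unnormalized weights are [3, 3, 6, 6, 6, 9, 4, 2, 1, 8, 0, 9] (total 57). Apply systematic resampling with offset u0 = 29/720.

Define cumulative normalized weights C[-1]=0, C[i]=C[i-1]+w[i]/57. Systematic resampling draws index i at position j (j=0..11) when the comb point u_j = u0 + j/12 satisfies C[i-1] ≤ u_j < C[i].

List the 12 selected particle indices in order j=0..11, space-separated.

C = [1/19, 2/19, 4/19, 6/19, 8/19, 11/19, 37/57, 13/19, 40/57, 16/19, 16/19, 1]
j=0: u_0=29/720 ∈ [0, 1/19) → index 0
j=1: u_1=89/720 ∈ [2/19, 4/19) → index 2
j=2: u_2=149/720 ∈ [2/19, 4/19) → index 2
j=3: u_3=209/720 ∈ [4/19, 6/19) → index 3
j=4: u_4=269/720 ∈ [6/19, 8/19) → index 4
j=5: u_5=329/720 ∈ [8/19, 11/19) → index 5
j=6: u_6=389/720 ∈ [8/19, 11/19) → index 5
j=7: u_7=449/720 ∈ [11/19, 37/57) → index 6
j=8: u_8=509/720 ∈ [40/57, 16/19) → index 9
j=9: u_9=569/720 ∈ [40/57, 16/19) → index 9
j=10: u_10=629/720 ∈ [16/19, 1) → index 11
j=11: u_11=689/720 ∈ [16/19, 1) → index 11

0 2 2 3 4 5 5 6 9 9 11 11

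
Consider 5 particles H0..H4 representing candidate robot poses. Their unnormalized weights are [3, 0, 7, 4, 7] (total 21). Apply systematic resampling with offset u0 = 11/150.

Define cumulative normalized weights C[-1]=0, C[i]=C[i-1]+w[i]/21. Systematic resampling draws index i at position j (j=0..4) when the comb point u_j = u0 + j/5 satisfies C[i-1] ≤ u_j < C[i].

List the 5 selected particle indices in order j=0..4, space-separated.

0 2 2 4 4

C = [1/7, 1/7, 10/21, 2/3, 1]
j=0: u_0=11/150 ∈ [0, 1/7) → index 0
j=1: u_1=41/150 ∈ [1/7, 10/21) → index 2
j=2: u_2=71/150 ∈ [1/7, 10/21) → index 2
j=3: u_3=101/150 ∈ [2/3, 1) → index 4
j=4: u_4=131/150 ∈ [2/3, 1) → index 4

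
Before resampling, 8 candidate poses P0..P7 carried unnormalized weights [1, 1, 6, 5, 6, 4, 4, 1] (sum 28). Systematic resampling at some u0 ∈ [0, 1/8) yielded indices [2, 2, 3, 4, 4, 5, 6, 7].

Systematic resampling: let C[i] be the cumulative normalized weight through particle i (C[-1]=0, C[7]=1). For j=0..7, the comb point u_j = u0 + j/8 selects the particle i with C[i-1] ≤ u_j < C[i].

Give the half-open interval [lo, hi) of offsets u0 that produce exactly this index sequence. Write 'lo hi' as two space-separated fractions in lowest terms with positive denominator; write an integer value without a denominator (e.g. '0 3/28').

5/56 1/8

C = [1/28, 1/14, 2/7, 13/28, 19/28, 23/28, 27/28, 1]
j=0 picked index 2: u0 ∈ [1/14, 2/7)
j=1 picked index 2: u0 ∈ [-3/56, 9/56)
j=2 picked index 3: u0 ∈ [1/28, 3/14)
j=3 picked index 4: u0 ∈ [5/56, 17/56)
j=4 picked index 4: u0 ∈ [-1/28, 5/28)
j=5 picked index 5: u0 ∈ [3/56, 11/56)
j=6 picked index 6: u0 ∈ [1/14, 3/14)
j=7 picked index 7: u0 ∈ [5/56, 1/8)
intersection: [5/56, 1/8)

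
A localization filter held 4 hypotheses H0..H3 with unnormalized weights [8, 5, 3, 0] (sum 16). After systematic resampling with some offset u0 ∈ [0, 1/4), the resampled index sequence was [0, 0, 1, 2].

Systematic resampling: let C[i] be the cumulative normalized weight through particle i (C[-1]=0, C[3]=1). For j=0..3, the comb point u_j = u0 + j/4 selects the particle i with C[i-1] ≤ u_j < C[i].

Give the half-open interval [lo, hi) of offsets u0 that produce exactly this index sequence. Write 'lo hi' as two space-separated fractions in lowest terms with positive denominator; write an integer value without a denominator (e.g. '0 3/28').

C = [1/2, 13/16, 1, 1]
j=0 picked index 0: u0 ∈ [0, 1/2)
j=1 picked index 0: u0 ∈ [-1/4, 1/4)
j=2 picked index 1: u0 ∈ [0, 5/16)
j=3 picked index 2: u0 ∈ [1/16, 1/4)
intersection: [1/16, 1/4)

1/16 1/4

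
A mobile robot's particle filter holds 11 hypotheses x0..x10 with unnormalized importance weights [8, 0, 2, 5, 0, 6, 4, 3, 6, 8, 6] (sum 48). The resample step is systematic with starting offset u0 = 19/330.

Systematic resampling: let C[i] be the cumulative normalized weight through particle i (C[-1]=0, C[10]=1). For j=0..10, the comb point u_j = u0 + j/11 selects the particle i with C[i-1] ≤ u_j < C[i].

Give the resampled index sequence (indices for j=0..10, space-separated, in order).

C = [1/6, 1/6, 5/24, 5/16, 5/16, 7/16, 25/48, 7/12, 17/24, 7/8, 1]
j=0: u_0=19/330 ∈ [0, 1/6) → index 0
j=1: u_1=49/330 ∈ [0, 1/6) → index 0
j=2: u_2=79/330 ∈ [5/24, 5/16) → index 3
j=3: u_3=109/330 ∈ [5/16, 7/16) → index 5
j=4: u_4=139/330 ∈ [5/16, 7/16) → index 5
j=5: u_5=169/330 ∈ [7/16, 25/48) → index 6
j=6: u_6=199/330 ∈ [7/12, 17/24) → index 8
j=7: u_7=229/330 ∈ [7/12, 17/24) → index 8
j=8: u_8=259/330 ∈ [17/24, 7/8) → index 9
j=9: u_9=289/330 ∈ [7/8, 1) → index 10
j=10: u_10=29/30 ∈ [7/8, 1) → index 10

0 0 3 5 5 6 8 8 9 10 10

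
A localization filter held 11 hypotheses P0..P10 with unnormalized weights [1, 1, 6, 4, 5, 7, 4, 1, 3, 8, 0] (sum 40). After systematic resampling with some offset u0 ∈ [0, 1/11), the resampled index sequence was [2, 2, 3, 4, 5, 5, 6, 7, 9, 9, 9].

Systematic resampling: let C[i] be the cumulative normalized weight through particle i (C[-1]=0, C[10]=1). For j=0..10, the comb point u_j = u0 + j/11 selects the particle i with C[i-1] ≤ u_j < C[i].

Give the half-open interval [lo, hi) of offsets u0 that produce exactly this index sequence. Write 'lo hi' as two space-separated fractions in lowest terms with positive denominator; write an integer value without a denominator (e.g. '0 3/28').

C = [1/40, 1/20, 1/5, 3/10, 17/40, 3/5, 7/10, 29/40, 4/5, 1, 1]
j=0 picked index 2: u0 ∈ [1/20, 1/5)
j=1 picked index 2: u0 ∈ [-9/220, 6/55)
j=2 picked index 3: u0 ∈ [1/55, 13/110)
j=3 picked index 4: u0 ∈ [3/110, 67/440)
j=4 picked index 5: u0 ∈ [27/440, 13/55)
j=5 picked index 5: u0 ∈ [-13/440, 8/55)
j=6 picked index 6: u0 ∈ [3/55, 17/110)
j=7 picked index 7: u0 ∈ [7/110, 39/440)
j=8 picked index 9: u0 ∈ [4/55, 3/11)
j=9 picked index 9: u0 ∈ [-1/55, 2/11)
j=10 picked index 9: u0 ∈ [-6/55, 1/11)
intersection: [4/55, 39/440)

4/55 39/440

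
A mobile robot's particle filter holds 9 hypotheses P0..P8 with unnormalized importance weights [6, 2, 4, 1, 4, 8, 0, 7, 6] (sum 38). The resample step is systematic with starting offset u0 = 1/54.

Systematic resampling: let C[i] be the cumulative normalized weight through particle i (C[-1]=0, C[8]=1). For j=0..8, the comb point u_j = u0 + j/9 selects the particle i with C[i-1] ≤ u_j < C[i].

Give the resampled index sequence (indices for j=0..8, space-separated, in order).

0 0 2 4 5 5 7 7 8

C = [3/19, 4/19, 6/19, 13/38, 17/38, 25/38, 25/38, 16/19, 1]
j=0: u_0=1/54 ∈ [0, 3/19) → index 0
j=1: u_1=7/54 ∈ [0, 3/19) → index 0
j=2: u_2=13/54 ∈ [4/19, 6/19) → index 2
j=3: u_3=19/54 ∈ [13/38, 17/38) → index 4
j=4: u_4=25/54 ∈ [17/38, 25/38) → index 5
j=5: u_5=31/54 ∈ [17/38, 25/38) → index 5
j=6: u_6=37/54 ∈ [25/38, 16/19) → index 7
j=7: u_7=43/54 ∈ [25/38, 16/19) → index 7
j=8: u_8=49/54 ∈ [16/19, 1) → index 8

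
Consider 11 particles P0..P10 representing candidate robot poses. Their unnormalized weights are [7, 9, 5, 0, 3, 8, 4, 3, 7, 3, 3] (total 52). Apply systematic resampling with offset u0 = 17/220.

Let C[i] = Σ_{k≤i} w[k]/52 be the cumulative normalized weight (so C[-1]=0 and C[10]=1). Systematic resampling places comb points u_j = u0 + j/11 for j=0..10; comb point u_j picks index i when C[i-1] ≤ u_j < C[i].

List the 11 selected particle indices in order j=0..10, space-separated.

C = [7/52, 4/13, 21/52, 21/52, 6/13, 8/13, 9/13, 3/4, 23/26, 49/52, 1]
j=0: u_0=17/220 ∈ [0, 7/52) → index 0
j=1: u_1=37/220 ∈ [7/52, 4/13) → index 1
j=2: u_2=57/220 ∈ [7/52, 4/13) → index 1
j=3: u_3=7/20 ∈ [4/13, 21/52) → index 2
j=4: u_4=97/220 ∈ [21/52, 6/13) → index 4
j=5: u_5=117/220 ∈ [6/13, 8/13) → index 5
j=6: u_6=137/220 ∈ [8/13, 9/13) → index 6
j=7: u_7=157/220 ∈ [9/13, 3/4) → index 7
j=8: u_8=177/220 ∈ [3/4, 23/26) → index 8
j=9: u_9=197/220 ∈ [23/26, 49/52) → index 9
j=10: u_10=217/220 ∈ [49/52, 1) → index 10

0 1 1 2 4 5 6 7 8 9 10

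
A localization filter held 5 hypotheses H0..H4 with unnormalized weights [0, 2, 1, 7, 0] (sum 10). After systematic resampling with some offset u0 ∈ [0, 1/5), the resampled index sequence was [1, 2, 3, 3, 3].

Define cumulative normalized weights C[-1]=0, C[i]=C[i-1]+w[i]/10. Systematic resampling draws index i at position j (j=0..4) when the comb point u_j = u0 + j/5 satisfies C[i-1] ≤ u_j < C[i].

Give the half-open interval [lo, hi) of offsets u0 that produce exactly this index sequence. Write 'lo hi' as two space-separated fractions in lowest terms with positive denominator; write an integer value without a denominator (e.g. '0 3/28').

0 1/10

C = [0, 1/5, 3/10, 1, 1]
j=0 picked index 1: u0 ∈ [0, 1/5)
j=1 picked index 2: u0 ∈ [0, 1/10)
j=2 picked index 3: u0 ∈ [-1/10, 3/5)
j=3 picked index 3: u0 ∈ [-3/10, 2/5)
j=4 picked index 3: u0 ∈ [-1/2, 1/5)
intersection: [0, 1/10)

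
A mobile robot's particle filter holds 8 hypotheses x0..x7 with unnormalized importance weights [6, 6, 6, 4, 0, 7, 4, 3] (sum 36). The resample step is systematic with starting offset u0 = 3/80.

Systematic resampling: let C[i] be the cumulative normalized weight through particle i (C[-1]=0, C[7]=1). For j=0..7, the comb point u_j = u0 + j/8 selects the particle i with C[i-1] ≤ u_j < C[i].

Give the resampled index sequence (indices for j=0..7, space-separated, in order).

C = [1/6, 1/3, 1/2, 11/18, 11/18, 29/36, 11/12, 1]
j=0: u_0=3/80 ∈ [0, 1/6) → index 0
j=1: u_1=13/80 ∈ [0, 1/6) → index 0
j=2: u_2=23/80 ∈ [1/6, 1/3) → index 1
j=3: u_3=33/80 ∈ [1/3, 1/2) → index 2
j=4: u_4=43/80 ∈ [1/2, 11/18) → index 3
j=5: u_5=53/80 ∈ [11/18, 29/36) → index 5
j=6: u_6=63/80 ∈ [11/18, 29/36) → index 5
j=7: u_7=73/80 ∈ [29/36, 11/12) → index 6

0 0 1 2 3 5 5 6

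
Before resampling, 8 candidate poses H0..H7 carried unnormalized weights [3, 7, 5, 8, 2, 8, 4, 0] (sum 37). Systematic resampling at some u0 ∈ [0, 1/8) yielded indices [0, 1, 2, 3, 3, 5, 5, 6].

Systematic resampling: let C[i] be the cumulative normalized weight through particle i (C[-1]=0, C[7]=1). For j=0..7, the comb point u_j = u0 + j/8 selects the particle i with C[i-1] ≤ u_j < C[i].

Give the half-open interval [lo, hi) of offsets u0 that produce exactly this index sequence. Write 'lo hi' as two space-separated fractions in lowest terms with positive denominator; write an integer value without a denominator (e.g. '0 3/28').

C = [3/37, 10/37, 15/37, 23/37, 25/37, 33/37, 1, 1]
j=0 picked index 0: u0 ∈ [0, 3/37)
j=1 picked index 1: u0 ∈ [-13/296, 43/296)
j=2 picked index 2: u0 ∈ [3/148, 23/148)
j=3 picked index 3: u0 ∈ [9/296, 73/296)
j=4 picked index 3: u0 ∈ [-7/74, 9/74)
j=5 picked index 5: u0 ∈ [15/296, 79/296)
j=6 picked index 5: u0 ∈ [-11/148, 21/148)
j=7 picked index 6: u0 ∈ [5/296, 1/8)
intersection: [15/296, 3/37)

15/296 3/37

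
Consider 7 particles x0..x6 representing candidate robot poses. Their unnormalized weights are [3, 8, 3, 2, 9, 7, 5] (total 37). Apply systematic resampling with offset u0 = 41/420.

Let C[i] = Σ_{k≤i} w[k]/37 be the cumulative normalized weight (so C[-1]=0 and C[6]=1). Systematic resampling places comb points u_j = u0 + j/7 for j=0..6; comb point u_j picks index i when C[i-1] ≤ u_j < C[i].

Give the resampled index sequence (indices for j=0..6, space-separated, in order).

1 1 3 4 4 5 6

C = [3/37, 11/37, 14/37, 16/37, 25/37, 32/37, 1]
j=0: u_0=41/420 ∈ [3/37, 11/37) → index 1
j=1: u_1=101/420 ∈ [3/37, 11/37) → index 1
j=2: u_2=23/60 ∈ [14/37, 16/37) → index 3
j=3: u_3=221/420 ∈ [16/37, 25/37) → index 4
j=4: u_4=281/420 ∈ [16/37, 25/37) → index 4
j=5: u_5=341/420 ∈ [25/37, 32/37) → index 5
j=6: u_6=401/420 ∈ [32/37, 1) → index 6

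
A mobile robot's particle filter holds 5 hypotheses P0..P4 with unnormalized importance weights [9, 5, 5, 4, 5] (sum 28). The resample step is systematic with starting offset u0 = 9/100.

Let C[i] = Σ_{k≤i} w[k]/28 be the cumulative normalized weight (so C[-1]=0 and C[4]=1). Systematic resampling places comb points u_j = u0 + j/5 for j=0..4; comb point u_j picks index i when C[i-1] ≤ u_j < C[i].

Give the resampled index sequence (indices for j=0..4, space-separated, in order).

0 0 1 3 4

C = [9/28, 1/2, 19/28, 23/28, 1]
j=0: u_0=9/100 ∈ [0, 9/28) → index 0
j=1: u_1=29/100 ∈ [0, 9/28) → index 0
j=2: u_2=49/100 ∈ [9/28, 1/2) → index 1
j=3: u_3=69/100 ∈ [19/28, 23/28) → index 3
j=4: u_4=89/100 ∈ [23/28, 1) → index 4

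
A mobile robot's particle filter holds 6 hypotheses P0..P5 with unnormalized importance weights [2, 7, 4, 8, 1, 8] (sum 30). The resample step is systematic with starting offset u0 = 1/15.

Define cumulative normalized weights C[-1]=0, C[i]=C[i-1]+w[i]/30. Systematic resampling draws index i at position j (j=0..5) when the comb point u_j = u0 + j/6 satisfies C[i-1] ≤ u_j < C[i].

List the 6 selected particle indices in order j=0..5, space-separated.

C = [1/15, 3/10, 13/30, 7/10, 11/15, 1]
j=0: u_0=1/15 ∈ [1/15, 3/10) → index 1
j=1: u_1=7/30 ∈ [1/15, 3/10) → index 1
j=2: u_2=2/5 ∈ [3/10, 13/30) → index 2
j=3: u_3=17/30 ∈ [13/30, 7/10) → index 3
j=4: u_4=11/15 ∈ [11/15, 1) → index 5
j=5: u_5=9/10 ∈ [11/15, 1) → index 5

1 1 2 3 5 5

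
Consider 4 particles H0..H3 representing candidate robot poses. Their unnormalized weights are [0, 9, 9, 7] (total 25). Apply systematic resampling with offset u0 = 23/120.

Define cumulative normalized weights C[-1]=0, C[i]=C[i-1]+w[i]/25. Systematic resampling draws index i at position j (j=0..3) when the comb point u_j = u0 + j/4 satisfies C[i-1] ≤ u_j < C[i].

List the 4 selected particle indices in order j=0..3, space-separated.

1 2 2 3

C = [0, 9/25, 18/25, 1]
j=0: u_0=23/120 ∈ [0, 9/25) → index 1
j=1: u_1=53/120 ∈ [9/25, 18/25) → index 2
j=2: u_2=83/120 ∈ [9/25, 18/25) → index 2
j=3: u_3=113/120 ∈ [18/25, 1) → index 3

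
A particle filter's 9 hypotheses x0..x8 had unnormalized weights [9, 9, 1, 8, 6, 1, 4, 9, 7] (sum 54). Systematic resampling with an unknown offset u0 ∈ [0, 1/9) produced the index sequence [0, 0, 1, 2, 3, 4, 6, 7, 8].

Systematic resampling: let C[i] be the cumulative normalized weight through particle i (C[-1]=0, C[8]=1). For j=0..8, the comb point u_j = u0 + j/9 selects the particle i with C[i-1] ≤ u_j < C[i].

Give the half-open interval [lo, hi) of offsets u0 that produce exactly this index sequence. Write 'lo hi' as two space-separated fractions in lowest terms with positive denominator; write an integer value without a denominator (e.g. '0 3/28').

0 1/54

C = [1/6, 1/3, 19/54, 1/2, 11/18, 17/27, 19/27, 47/54, 1]
j=0 picked index 0: u0 ∈ [0, 1/6)
j=1 picked index 0: u0 ∈ [-1/9, 1/18)
j=2 picked index 1: u0 ∈ [-1/18, 1/9)
j=3 picked index 2: u0 ∈ [0, 1/54)
j=4 picked index 3: u0 ∈ [-5/54, 1/18)
j=5 picked index 4: u0 ∈ [-1/18, 1/18)
j=6 picked index 6: u0 ∈ [-1/27, 1/27)
j=7 picked index 7: u0 ∈ [-2/27, 5/54)
j=8 picked index 8: u0 ∈ [-1/54, 1/9)
intersection: [0, 1/54)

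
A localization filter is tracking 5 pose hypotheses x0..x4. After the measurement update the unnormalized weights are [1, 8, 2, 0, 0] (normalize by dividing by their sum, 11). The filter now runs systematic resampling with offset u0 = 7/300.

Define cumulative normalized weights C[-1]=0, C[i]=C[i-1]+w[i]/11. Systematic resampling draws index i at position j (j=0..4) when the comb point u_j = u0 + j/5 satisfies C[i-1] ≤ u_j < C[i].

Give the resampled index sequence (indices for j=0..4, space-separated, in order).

C = [1/11, 9/11, 1, 1, 1]
j=0: u_0=7/300 ∈ [0, 1/11) → index 0
j=1: u_1=67/300 ∈ [1/11, 9/11) → index 1
j=2: u_2=127/300 ∈ [1/11, 9/11) → index 1
j=3: u_3=187/300 ∈ [1/11, 9/11) → index 1
j=4: u_4=247/300 ∈ [9/11, 1) → index 2

0 1 1 1 2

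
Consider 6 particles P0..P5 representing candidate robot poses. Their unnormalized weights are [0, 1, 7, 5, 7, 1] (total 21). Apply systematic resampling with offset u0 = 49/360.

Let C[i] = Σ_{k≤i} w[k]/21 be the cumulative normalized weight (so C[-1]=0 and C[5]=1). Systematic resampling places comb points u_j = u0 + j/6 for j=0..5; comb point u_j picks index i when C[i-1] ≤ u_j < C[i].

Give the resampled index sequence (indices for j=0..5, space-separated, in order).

C = [0, 1/21, 8/21, 13/21, 20/21, 1]
j=0: u_0=49/360 ∈ [1/21, 8/21) → index 2
j=1: u_1=109/360 ∈ [1/21, 8/21) → index 2
j=2: u_2=169/360 ∈ [8/21, 13/21) → index 3
j=3: u_3=229/360 ∈ [13/21, 20/21) → index 4
j=4: u_4=289/360 ∈ [13/21, 20/21) → index 4
j=5: u_5=349/360 ∈ [20/21, 1) → index 5

2 2 3 4 4 5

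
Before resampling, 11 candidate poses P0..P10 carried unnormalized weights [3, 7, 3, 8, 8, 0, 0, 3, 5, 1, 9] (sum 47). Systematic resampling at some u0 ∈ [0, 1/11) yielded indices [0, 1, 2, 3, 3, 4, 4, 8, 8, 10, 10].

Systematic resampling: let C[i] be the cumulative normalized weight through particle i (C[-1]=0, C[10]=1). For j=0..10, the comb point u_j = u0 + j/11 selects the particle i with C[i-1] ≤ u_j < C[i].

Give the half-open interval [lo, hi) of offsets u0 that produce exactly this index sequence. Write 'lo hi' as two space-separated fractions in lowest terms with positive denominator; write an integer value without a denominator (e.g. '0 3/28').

C = [3/47, 10/47, 13/47, 21/47, 29/47, 29/47, 29/47, 32/47, 37/47, 38/47, 1]
j=0 picked index 0: u0 ∈ [0, 3/47)
j=1 picked index 1: u0 ∈ [-14/517, 63/517)
j=2 picked index 2: u0 ∈ [16/517, 49/517)
j=3 picked index 3: u0 ∈ [2/517, 90/517)
j=4 picked index 3: u0 ∈ [-45/517, 43/517)
j=5 picked index 4: u0 ∈ [-4/517, 84/517)
j=6 picked index 4: u0 ∈ [-51/517, 37/517)
j=7 picked index 8: u0 ∈ [23/517, 78/517)
j=8 picked index 8: u0 ∈ [-24/517, 31/517)
j=9 picked index 10: u0 ∈ [-5/517, 2/11)
j=10 picked index 10: u0 ∈ [-52/517, 1/11)
intersection: [23/517, 31/517)

23/517 31/517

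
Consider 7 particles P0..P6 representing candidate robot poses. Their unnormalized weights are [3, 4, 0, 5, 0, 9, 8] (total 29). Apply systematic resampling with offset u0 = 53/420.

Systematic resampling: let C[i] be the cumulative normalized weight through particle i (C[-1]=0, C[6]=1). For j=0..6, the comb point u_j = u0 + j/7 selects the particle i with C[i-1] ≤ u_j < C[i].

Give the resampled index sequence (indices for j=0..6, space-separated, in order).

1 3 3 5 5 6 6

C = [3/29, 7/29, 7/29, 12/29, 12/29, 21/29, 1]
j=0: u_0=53/420 ∈ [3/29, 7/29) → index 1
j=1: u_1=113/420 ∈ [7/29, 12/29) → index 3
j=2: u_2=173/420 ∈ [7/29, 12/29) → index 3
j=3: u_3=233/420 ∈ [12/29, 21/29) → index 5
j=4: u_4=293/420 ∈ [12/29, 21/29) → index 5
j=5: u_5=353/420 ∈ [21/29, 1) → index 6
j=6: u_6=59/60 ∈ [21/29, 1) → index 6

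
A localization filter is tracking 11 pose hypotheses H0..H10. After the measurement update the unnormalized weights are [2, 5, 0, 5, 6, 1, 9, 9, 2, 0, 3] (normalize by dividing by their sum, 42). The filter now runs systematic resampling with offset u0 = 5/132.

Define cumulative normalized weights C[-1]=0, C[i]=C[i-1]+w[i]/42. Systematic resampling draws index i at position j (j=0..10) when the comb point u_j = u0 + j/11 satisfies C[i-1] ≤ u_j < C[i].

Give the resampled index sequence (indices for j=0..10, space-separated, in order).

0 1 3 4 4 6 6 7 7 7 10

C = [1/21, 1/6, 1/6, 2/7, 3/7, 19/42, 2/3, 37/42, 13/14, 13/14, 1]
j=0: u_0=5/132 ∈ [0, 1/21) → index 0
j=1: u_1=17/132 ∈ [1/21, 1/6) → index 1
j=2: u_2=29/132 ∈ [1/6, 2/7) → index 3
j=3: u_3=41/132 ∈ [2/7, 3/7) → index 4
j=4: u_4=53/132 ∈ [2/7, 3/7) → index 4
j=5: u_5=65/132 ∈ [19/42, 2/3) → index 6
j=6: u_6=7/12 ∈ [19/42, 2/3) → index 6
j=7: u_7=89/132 ∈ [2/3, 37/42) → index 7
j=8: u_8=101/132 ∈ [2/3, 37/42) → index 7
j=9: u_9=113/132 ∈ [2/3, 37/42) → index 7
j=10: u_10=125/132 ∈ [13/14, 1) → index 10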